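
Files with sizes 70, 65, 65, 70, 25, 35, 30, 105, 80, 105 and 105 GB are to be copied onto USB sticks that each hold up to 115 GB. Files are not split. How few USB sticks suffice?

8

Total = 105 + 105 + 105 + 80 + 70 + 70 + 65 + 65 + 35 + 30 + 25 = 755 GB.
Lower bound: ⌈755/115⌉ = 7 USB sticks.
Also, 8 files each exceed 115/2 GB, and no two of those can share a USB stick, so at least 8 USB sticks are needed.
A packing using 8 USB sticks:
  USB stick 1: 105 = 105
  USB stick 2: 105 = 105
  USB stick 3: 105 = 105
  USB stick 4: 80 + 35 = 115
  USB stick 5: 70 + 30 = 100
  USB stick 6: 70 + 25 = 95
  USB stick 7: 65 = 65
  USB stick 8: 65 = 65
This matches the lower bound, so 8 is optimal.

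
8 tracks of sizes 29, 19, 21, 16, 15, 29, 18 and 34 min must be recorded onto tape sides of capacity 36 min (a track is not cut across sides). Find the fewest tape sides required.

Total = 34 + 29 + 29 + 21 + 19 + 18 + 16 + 15 = 181 min.
Lower bound: ⌈181/36⌉ = 6 tape sides.
A packing using 6 tape sides:
  side 1: 34 = 34
  side 2: 29 = 29
  side 3: 29 = 29
  side 4: 21 + 15 = 36
  side 5: 19 + 16 = 35
  side 6: 18 = 18
This matches the lower bound, so 6 is optimal.

6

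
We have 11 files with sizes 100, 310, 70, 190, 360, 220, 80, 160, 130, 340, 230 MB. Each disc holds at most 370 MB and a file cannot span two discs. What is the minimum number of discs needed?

7

Total = 360 + 340 + 310 + 230 + 220 + 190 + 160 + 130 + 100 + 80 + 70 = 2190 MB.
Lower bound: ⌈2190/370⌉ = 6 discs.
A packing using 7 discs:
  disc 1: 360 = 360
  disc 2: 340 = 340
  disc 3: 310 = 310
  disc 4: 230 + 130 = 360
  disc 5: 220 + 100 = 320
  disc 6: 190 + 160 = 350
  disc 7: 80 + 70 = 150
No arrangement into 6 discs stays within capacity, so 7 is optimal.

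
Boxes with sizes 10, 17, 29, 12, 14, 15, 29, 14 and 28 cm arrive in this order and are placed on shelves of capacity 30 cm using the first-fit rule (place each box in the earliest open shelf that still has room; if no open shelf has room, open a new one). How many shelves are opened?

  10 → shelf 1 (new)  [load 10/30]
  17 → shelf 1  [load 27/30]
  29 → shelf 2 (new)  [load 29/30]
  12 → shelf 3 (new)  [load 12/30]
  14 → shelf 3  [load 26/30]
  15 → shelf 4 (new)  [load 15/30]
  29 → shelf 5 (new)  [load 29/30]
  14 → shelf 4  [load 29/30]
  28 → shelf 6 (new)  [load 28/30]
6 shelves opened.

6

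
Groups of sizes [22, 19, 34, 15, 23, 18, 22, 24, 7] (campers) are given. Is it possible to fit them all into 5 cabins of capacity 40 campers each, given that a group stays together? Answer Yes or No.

No

Total = 184 campers; ⌈184/40⌉ = 5.
The bound of 5 does not rule out 5, but exhaustive search shows no assignment into 5 cabins of capacity 40 campers exists — the minimum is 6.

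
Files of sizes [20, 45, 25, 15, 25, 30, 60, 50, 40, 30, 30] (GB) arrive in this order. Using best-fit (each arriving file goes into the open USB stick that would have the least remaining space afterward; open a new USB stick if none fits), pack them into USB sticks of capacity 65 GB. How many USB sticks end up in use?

7

  20 → USB stick 1 (new)  [load 20/65]
  45 → USB stick 1  [load 65/65]
  25 → USB stick 2 (new)  [load 25/65]
  15 → USB stick 2  [load 40/65]
  25 → USB stick 2  [load 65/65]
  30 → USB stick 3 (new)  [load 30/65]
  60 → USB stick 4 (new)  [load 60/65]
  50 → USB stick 5 (new)  [load 50/65]
  40 → USB stick 6 (new)  [load 40/65]
  30 → USB stick 3  [load 60/65]
  30 → USB stick 7 (new)  [load 30/65]
7 USB sticks opened.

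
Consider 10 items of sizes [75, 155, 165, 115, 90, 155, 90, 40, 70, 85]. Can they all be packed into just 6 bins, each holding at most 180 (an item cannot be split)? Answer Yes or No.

Total = 1040; ⌈1040/180⌉ = 6.
The bound of 6 does not rule out 6, but exhaustive search shows no assignment into 6 bins of capacity 180 exists — the minimum is 7.

No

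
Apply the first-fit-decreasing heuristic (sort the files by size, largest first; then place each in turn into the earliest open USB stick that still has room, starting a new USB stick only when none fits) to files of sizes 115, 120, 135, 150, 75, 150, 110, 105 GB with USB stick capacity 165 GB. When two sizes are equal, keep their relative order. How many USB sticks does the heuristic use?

Sorted descending: 150, 150, 135, 120, 115, 110, 105, 75.
  150 → USB stick 1 (new)  [load 150/165]
  150 → USB stick 2 (new)  [load 150/165]
  135 → USB stick 3 (new)  [load 135/165]
  120 → USB stick 4 (new)  [load 120/165]
  115 → USB stick 5 (new)  [load 115/165]
  110 → USB stick 6 (new)  [load 110/165]
  105 → USB stick 7 (new)  [load 105/165]
  75 → USB stick 8 (new)  [load 75/165]
8 USB sticks opened.

8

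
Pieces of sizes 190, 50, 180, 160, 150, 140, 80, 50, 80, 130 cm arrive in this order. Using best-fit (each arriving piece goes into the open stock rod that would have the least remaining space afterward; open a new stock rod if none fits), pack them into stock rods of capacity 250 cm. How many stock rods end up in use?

  190 → stock rod 1 (new)  [load 190/250]
  50 → stock rod 1  [load 240/250]
  180 → stock rod 2 (new)  [load 180/250]
  160 → stock rod 3 (new)  [load 160/250]
  150 → stock rod 4 (new)  [load 150/250]
  140 → stock rod 5 (new)  [load 140/250]
  80 → stock rod 3  [load 240/250]
  50 → stock rod 2  [load 230/250]
  80 → stock rod 4  [load 230/250]
  130 → stock rod 6 (new)  [load 130/250]
6 stock rods opened.

6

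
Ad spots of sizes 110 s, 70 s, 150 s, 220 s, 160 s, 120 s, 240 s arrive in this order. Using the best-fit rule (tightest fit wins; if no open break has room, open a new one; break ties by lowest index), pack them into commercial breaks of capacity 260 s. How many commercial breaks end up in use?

6

  110 → break 1 (new)  [load 110/260]
  70 → break 1  [load 180/260]
  150 → break 2 (new)  [load 150/260]
  220 → break 3 (new)  [load 220/260]
  160 → break 4 (new)  [load 160/260]
  120 → break 5 (new)  [load 120/260]
  240 → break 6 (new)  [load 240/260]
6 commercial breaks opened.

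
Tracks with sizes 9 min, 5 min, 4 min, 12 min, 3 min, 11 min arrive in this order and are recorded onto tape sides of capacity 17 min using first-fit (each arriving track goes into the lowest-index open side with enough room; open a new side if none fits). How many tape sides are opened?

  9 → side 1 (new)  [load 9/17]
  5 → side 1  [load 14/17]
  4 → side 2 (new)  [load 4/17]
  12 → side 2  [load 16/17]
  3 → side 1  [load 17/17]
  11 → side 3 (new)  [load 11/17]
3 tape sides opened.

3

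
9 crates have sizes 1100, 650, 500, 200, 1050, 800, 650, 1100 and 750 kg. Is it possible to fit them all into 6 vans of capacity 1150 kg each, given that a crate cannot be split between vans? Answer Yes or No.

Total = 6800 kg; ⌈6800/1150⌉ = 6.
7 crates each exceed half the capacity and cannot share a van, forcing at least 7 vans.
At least 7 vans are required, but only 6 are allowed.

No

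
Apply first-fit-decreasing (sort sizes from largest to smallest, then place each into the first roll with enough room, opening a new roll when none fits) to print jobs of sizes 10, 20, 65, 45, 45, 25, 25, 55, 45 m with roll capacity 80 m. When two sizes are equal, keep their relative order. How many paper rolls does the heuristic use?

Sorted descending: 65, 55, 45, 45, 45, 25, 25, 20, 10.
  65 → roll 1 (new)  [load 65/80]
  55 → roll 2 (new)  [load 55/80]
  45 → roll 3 (new)  [load 45/80]
  45 → roll 4 (new)  [load 45/80]
  45 → roll 5 (new)  [load 45/80]
  25 → roll 2  [load 80/80]
  25 → roll 3  [load 70/80]
  20 → roll 4  [load 65/80]
  10 → roll 1  [load 75/80]
5 paper rolls opened.

5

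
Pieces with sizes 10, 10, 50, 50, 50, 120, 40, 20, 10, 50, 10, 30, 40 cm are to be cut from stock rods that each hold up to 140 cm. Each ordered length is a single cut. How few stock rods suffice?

Total = 120 + 50 + 50 + 50 + 50 + 40 + 40 + 30 + 20 + 10 + 10 + 10 + 10 = 490 cm.
Lower bound: ⌈490/140⌉ = 4 stock rods.
A packing using 4 stock rods:
  stock rod 1: 120 + 20 = 140
  stock rod 2: 50 + 50 + 40 = 140
  stock rod 3: 50 + 50 + 40 = 140
  stock rod 4: 30 + 10 + 10 + 10 + 10 = 70
This matches the lower bound, so 4 is optimal.

4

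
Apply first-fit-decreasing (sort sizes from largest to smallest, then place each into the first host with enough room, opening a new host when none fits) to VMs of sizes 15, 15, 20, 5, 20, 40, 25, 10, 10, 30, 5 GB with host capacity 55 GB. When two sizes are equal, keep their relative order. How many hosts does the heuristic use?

Sorted descending: 40, 30, 25, 20, 20, 15, 15, 10, 10, 5, 5.
  40 → host 1 (new)  [load 40/55]
  30 → host 2 (new)  [load 30/55]
  25 → host 2  [load 55/55]
  20 → host 3 (new)  [load 20/55]
  20 → host 3  [load 40/55]
  15 → host 1  [load 55/55]
  15 → host 3  [load 55/55]
  10 → host 4 (new)  [load 10/55]
  10 → host 4  [load 20/55]
  5 → host 4  [load 25/55]
  5 → host 4  [load 30/55]
4 hosts opened.

4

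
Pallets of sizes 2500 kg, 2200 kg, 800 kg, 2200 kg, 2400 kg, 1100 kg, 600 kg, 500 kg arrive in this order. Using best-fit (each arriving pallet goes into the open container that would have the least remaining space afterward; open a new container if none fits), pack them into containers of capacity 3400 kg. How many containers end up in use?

  2500 → container 1 (new)  [load 2500/3400]
  2200 → container 2 (new)  [load 2200/3400]
  800 → container 1  [load 3300/3400]
  2200 → container 3 (new)  [load 2200/3400]
  2400 → container 4 (new)  [load 2400/3400]
  1100 → container 2  [load 3300/3400]
  600 → container 4  [load 3000/3400]
  500 → container 3  [load 2700/3400]
4 containers opened.

4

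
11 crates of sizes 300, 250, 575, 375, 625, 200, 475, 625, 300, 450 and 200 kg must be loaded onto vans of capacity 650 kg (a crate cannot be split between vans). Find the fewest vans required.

8

Total = 625 + 625 + 575 + 475 + 450 + 375 + 300 + 300 + 250 + 200 + 200 = 4375 kg.
Lower bound: ⌈4375/650⌉ = 7 vans.
A packing using 8 vans:
  van 1: 625 = 625
  van 2: 625 = 625
  van 3: 575 = 575
  van 4: 475 = 475
  van 5: 450 + 200 = 650
  van 6: 375 + 250 = 625
  van 7: 300 + 300 = 600
  van 8: 200 = 200
No arrangement into 7 vans stays within capacity, so 8 is optimal.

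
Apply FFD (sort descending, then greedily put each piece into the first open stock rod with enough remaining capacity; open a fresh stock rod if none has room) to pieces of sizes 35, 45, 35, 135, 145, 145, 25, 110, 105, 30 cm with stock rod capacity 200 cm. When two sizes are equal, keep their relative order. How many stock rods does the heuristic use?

5

Sorted descending: 145, 145, 135, 110, 105, 45, 35, 35, 30, 25.
  145 → stock rod 1 (new)  [load 145/200]
  145 → stock rod 2 (new)  [load 145/200]
  135 → stock rod 3 (new)  [load 135/200]
  110 → stock rod 4 (new)  [load 110/200]
  105 → stock rod 5 (new)  [load 105/200]
  45 → stock rod 1  [load 190/200]
  35 → stock rod 2  [load 180/200]
  35 → stock rod 3  [load 170/200]
  30 → stock rod 3  [load 200/200]
  25 → stock rod 4  [load 135/200]
5 stock rods opened.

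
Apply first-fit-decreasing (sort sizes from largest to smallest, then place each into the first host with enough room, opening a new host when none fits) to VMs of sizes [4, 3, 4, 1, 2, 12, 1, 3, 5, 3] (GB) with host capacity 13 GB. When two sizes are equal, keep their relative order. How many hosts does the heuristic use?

Sorted descending: 12, 5, 4, 4, 3, 3, 3, 2, 1, 1.
  12 → host 1 (new)  [load 12/13]
  5 → host 2 (new)  [load 5/13]
  4 → host 2  [load 9/13]
  4 → host 2  [load 13/13]
  3 → host 3 (new)  [load 3/13]
  3 → host 3  [load 6/13]
  3 → host 3  [load 9/13]
  2 → host 3  [load 11/13]
  1 → host 1  [load 13/13]
  1 → host 3  [load 12/13]
3 hosts opened.

3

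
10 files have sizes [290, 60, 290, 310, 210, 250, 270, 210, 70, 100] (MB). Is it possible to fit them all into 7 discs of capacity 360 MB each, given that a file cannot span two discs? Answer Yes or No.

Yes

A valid assignment using 7 discs:
  disc 1: 310 = 310
  disc 2: 290 + 70 = 360
  disc 3: 290 + 60 = 350
  disc 4: 270 = 270
  disc 5: 250 + 100 = 350
  disc 6: 210 = 210
  disc 7: 210 = 210
Every load is within 360 MB, so 7 discs suffice.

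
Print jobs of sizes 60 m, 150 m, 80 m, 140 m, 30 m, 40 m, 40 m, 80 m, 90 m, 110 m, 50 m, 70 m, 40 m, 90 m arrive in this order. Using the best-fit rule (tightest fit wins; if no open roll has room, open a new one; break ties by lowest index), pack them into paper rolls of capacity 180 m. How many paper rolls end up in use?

7

  60 → roll 1 (new)  [load 60/180]
  150 → roll 2 (new)  [load 150/180]
  80 → roll 1  [load 140/180]
  140 → roll 3 (new)  [load 140/180]
  30 → roll 2  [load 180/180]
  40 → roll 1  [load 180/180]
  40 → roll 3  [load 180/180]
  80 → roll 4 (new)  [load 80/180]
  90 → roll 4  [load 170/180]
  110 → roll 5 (new)  [load 110/180]
  50 → roll 5  [load 160/180]
  70 → roll 6 (new)  [load 70/180]
  40 → roll 6  [load 110/180]
  90 → roll 7 (new)  [load 90/180]
7 paper rolls opened.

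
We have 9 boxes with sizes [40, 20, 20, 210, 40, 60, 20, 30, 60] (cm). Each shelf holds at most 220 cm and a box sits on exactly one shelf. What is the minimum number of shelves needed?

3

Total = 210 + 60 + 60 + 40 + 40 + 30 + 20 + 20 + 20 = 500 cm.
Lower bound: ⌈500/220⌉ = 3 shelves.
A packing using 3 shelves:
  shelf 1: 210 = 210
  shelf 2: 60 + 60 + 40 + 40 + 20 = 220
  shelf 3: 30 + 20 + 20 = 70
This matches the lower bound, so 3 is optimal.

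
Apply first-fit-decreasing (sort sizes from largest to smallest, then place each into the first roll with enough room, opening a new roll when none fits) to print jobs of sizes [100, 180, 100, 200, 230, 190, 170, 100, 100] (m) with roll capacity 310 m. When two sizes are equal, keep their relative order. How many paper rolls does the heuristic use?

5

Sorted descending: 230, 200, 190, 180, 170, 100, 100, 100, 100.
  230 → roll 1 (new)  [load 230/310]
  200 → roll 2 (new)  [load 200/310]
  190 → roll 3 (new)  [load 190/310]
  180 → roll 4 (new)  [load 180/310]
  170 → roll 5 (new)  [load 170/310]
  100 → roll 2  [load 300/310]
  100 → roll 3  [load 290/310]
  100 → roll 4  [load 280/310]
  100 → roll 5  [load 270/310]
5 paper rolls opened.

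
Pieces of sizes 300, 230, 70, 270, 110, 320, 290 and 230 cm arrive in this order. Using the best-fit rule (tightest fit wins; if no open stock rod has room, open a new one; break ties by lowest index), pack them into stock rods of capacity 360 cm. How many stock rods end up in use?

  300 → stock rod 1 (new)  [load 300/360]
  230 → stock rod 2 (new)  [load 230/360]
  70 → stock rod 2  [load 300/360]
  270 → stock rod 3 (new)  [load 270/360]
  110 → stock rod 4 (new)  [load 110/360]
  320 → stock rod 5 (new)  [load 320/360]
  290 → stock rod 6 (new)  [load 290/360]
  230 → stock rod 4  [load 340/360]
6 stock rods opened.

6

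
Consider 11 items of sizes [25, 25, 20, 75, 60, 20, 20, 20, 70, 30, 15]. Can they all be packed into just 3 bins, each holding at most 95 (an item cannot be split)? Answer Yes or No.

No

Total = 380; ⌈380/95⌉ = 4.
At least 4 bins are required, but only 3 are allowed.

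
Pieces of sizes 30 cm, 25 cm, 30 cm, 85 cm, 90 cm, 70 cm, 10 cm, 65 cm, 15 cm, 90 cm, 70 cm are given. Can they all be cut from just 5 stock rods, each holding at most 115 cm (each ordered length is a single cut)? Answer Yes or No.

No

Total = 580 cm; ⌈580/115⌉ = 6.
At least 6 stock rods are required, but only 5 are allowed.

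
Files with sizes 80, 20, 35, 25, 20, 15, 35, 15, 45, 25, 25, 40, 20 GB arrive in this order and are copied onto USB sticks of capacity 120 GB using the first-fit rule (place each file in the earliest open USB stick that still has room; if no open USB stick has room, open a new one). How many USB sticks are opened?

  80 → USB stick 1 (new)  [load 80/120]
  20 → USB stick 1  [load 100/120]
  35 → USB stick 2 (new)  [load 35/120]
  25 → USB stick 2  [load 60/120]
  20 → USB stick 1  [load 120/120]
  15 → USB stick 2  [load 75/120]
  35 → USB stick 2  [load 110/120]
  15 → USB stick 3 (new)  [load 15/120]
  45 → USB stick 3  [load 60/120]
  25 → USB stick 3  [load 85/120]
  25 → USB stick 3  [load 110/120]
  40 → USB stick 4 (new)  [load 40/120]
  20 → USB stick 4  [load 60/120]
4 USB sticks opened.

4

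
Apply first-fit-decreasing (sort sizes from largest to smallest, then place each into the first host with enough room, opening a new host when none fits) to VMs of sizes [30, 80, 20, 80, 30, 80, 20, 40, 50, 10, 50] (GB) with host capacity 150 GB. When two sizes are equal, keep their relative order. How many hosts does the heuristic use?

4

Sorted descending: 80, 80, 80, 50, 50, 40, 30, 30, 20, 20, 10.
  80 → host 1 (new)  [load 80/150]
  80 → host 2 (new)  [load 80/150]
  80 → host 3 (new)  [load 80/150]
  50 → host 1  [load 130/150]
  50 → host 2  [load 130/150]
  40 → host 3  [load 120/150]
  30 → host 3  [load 150/150]
  30 → host 4 (new)  [load 30/150]
  20 → host 1  [load 150/150]
  20 → host 2  [load 150/150]
  10 → host 4  [load 40/150]
4 hosts opened.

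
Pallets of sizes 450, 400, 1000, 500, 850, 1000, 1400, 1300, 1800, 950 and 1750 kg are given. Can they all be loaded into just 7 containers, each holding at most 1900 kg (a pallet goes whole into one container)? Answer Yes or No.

A valid assignment using 7 containers:
  container 1: 1800 = 1800
  container 2: 1750 = 1750
  container 3: 1400 + 500 = 1900
  container 4: 1300 + 450 = 1750
  container 5: 1000 + 850 = 1850
  container 6: 1000 + 400 = 1400
  container 7: 950 = 950
Every load is within 1900 kg, so 7 containers suffice.

Yes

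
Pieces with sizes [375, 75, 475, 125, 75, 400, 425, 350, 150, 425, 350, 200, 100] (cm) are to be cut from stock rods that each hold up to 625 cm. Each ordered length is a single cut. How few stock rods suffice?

7

Total = 475 + 425 + 425 + 400 + 375 + 350 + 350 + 200 + 150 + 125 + 100 + 75 + 75 = 3525 cm.
Lower bound: ⌈3525/625⌉ = 6 stock rods.
Also, 7 pieces each exceed 625/2 cm, and no two of those can share a stock rod, so at least 7 stock rods are needed.
A packing using 7 stock rods:
  stock rod 1: 475 + 150 = 625
  stock rod 2: 425 + 200 = 625
  stock rod 3: 425 + 125 + 75 = 625
  stock rod 4: 400 + 100 + 75 = 575
  stock rod 5: 375 = 375
  stock rod 6: 350 = 350
  stock rod 7: 350 = 350
This matches the lower bound, so 7 is optimal.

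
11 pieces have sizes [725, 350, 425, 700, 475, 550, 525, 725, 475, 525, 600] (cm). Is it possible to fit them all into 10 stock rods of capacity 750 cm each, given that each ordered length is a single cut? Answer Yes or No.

Total = 6075 cm; ⌈6075/750⌉ = 9.
10 pieces each exceed half the capacity and cannot share a stock rod, forcing at least 10 stock rods.
The bound of 10 does not rule out 10, but exhaustive search shows no assignment into 10 stock rods of capacity 750 cm exists — the minimum is 11.

No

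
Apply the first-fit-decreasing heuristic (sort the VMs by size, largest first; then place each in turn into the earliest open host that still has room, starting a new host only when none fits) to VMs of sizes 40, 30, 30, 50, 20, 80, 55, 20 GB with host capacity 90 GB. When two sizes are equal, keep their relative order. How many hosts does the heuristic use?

4

Sorted descending: 80, 55, 50, 40, 30, 30, 20, 20.
  80 → host 1 (new)  [load 80/90]
  55 → host 2 (new)  [load 55/90]
  50 → host 3 (new)  [load 50/90]
  40 → host 3  [load 90/90]
  30 → host 2  [load 85/90]
  30 → host 4 (new)  [load 30/90]
  20 → host 4  [load 50/90]
  20 → host 4  [load 70/90]
4 hosts opened.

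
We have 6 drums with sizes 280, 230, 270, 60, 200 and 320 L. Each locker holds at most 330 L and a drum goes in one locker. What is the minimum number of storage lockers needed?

Total = 320 + 280 + 270 + 230 + 200 + 60 = 1360 L.
Lower bound: ⌈1360/330⌉ = 5 storage lockers.
A packing using 5 storage lockers:
  locker 1: 320 = 320
  locker 2: 280 = 280
  locker 3: 270 + 60 = 330
  locker 4: 230 = 230
  locker 5: 200 = 200
This matches the lower bound, so 5 is optimal.

5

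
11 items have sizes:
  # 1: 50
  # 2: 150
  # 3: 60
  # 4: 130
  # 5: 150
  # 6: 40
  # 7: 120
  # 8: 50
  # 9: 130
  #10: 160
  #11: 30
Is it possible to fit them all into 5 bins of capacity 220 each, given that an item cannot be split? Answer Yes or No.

No

Total = 1070; ⌈1070/220⌉ = 5.
6 items each exceed half the capacity and cannot share a bin, forcing at least 6 bins.
At least 6 bins are required, but only 5 are allowed.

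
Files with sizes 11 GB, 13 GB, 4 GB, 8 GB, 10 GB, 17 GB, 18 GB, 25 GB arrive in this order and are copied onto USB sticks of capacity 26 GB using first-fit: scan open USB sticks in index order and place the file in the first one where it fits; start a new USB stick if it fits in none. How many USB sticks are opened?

5

  11 → USB stick 1 (new)  [load 11/26]
  13 → USB stick 1  [load 24/26]
  4 → USB stick 2 (new)  [load 4/26]
  8 → USB stick 2  [load 12/26]
  10 → USB stick 2  [load 22/26]
  17 → USB stick 3 (new)  [load 17/26]
  18 → USB stick 4 (new)  [load 18/26]
  25 → USB stick 5 (new)  [load 25/26]
5 USB sticks opened.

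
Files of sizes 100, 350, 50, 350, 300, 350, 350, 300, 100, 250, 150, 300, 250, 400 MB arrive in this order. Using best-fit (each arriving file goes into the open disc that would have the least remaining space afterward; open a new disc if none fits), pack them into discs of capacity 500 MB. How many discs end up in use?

9

  100 → disc 1 (new)  [load 100/500]
  350 → disc 1  [load 450/500]
  50 → disc 1  [load 500/500]
  350 → disc 2 (new)  [load 350/500]
  300 → disc 3 (new)  [load 300/500]
  350 → disc 4 (new)  [load 350/500]
  350 → disc 5 (new)  [load 350/500]
  300 → disc 6 (new)  [load 300/500]
  100 → disc 2  [load 450/500]
  250 → disc 7 (new)  [load 250/500]
  150 → disc 4  [load 500/500]
  300 → disc 8 (new)  [load 300/500]
  250 → disc 7  [load 500/500]
  400 → disc 9 (new)  [load 400/500]
9 discs opened.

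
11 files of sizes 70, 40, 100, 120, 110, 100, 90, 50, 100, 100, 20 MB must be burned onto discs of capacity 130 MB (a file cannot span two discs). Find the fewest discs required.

Total = 120 + 110 + 100 + 100 + 100 + 100 + 90 + 70 + 50 + 40 + 20 = 900 MB.
Lower bound: ⌈900/130⌉ = 7 discs.
Also, 8 files each exceed 65 MB, and no two of those can share a disc, so at least 8 discs are needed.
A packing using 8 discs:
  disc 1: 120 = 120
  disc 2: 110 + 20 = 130
  disc 3: 100 = 100
  disc 4: 100 = 100
  disc 5: 100 = 100
  disc 6: 100 = 100
  disc 7: 90 + 40 = 130
  disc 8: 70 + 50 = 120
This matches the lower bound, so 8 is optimal.

8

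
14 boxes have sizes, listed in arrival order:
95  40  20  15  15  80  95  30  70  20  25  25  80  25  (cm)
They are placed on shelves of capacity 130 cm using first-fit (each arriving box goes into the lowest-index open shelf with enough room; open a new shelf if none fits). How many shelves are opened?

  95 → shelf 1 (new)  [load 95/130]
  40 → shelf 2 (new)  [load 40/130]
  20 → shelf 1  [load 115/130]
  15 → shelf 1  [load 130/130]
  15 → shelf 2  [load 55/130]
  80 → shelf 3 (new)  [load 80/130]
  95 → shelf 4 (new)  [load 95/130]
  30 → shelf 2  [load 85/130]
  70 → shelf 5 (new)  [load 70/130]
  20 → shelf 2  [load 105/130]
  25 → shelf 2  [load 130/130]
  25 → shelf 3  [load 105/130]
  80 → shelf 6 (new)  [load 80/130]
  25 → shelf 3  [load 130/130]
6 shelves opened.

6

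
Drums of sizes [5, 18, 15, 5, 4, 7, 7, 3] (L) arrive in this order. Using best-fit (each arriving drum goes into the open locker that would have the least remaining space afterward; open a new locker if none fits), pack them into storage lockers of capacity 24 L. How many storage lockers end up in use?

3

  5 → locker 1 (new)  [load 5/24]
  18 → locker 1  [load 23/24]
  15 → locker 2 (new)  [load 15/24]
  5 → locker 2  [load 20/24]
  4 → locker 2  [load 24/24]
  7 → locker 3 (new)  [load 7/24]
  7 → locker 3  [load 14/24]
  3 → locker 3  [load 17/24]
3 storage lockers opened.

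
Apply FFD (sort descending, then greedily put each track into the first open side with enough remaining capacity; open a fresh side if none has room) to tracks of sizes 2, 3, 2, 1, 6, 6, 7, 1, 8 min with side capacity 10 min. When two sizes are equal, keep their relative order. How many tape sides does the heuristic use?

4

Sorted descending: 8, 7, 6, 6, 3, 2, 2, 1, 1.
  8 → side 1 (new)  [load 8/10]
  7 → side 2 (new)  [load 7/10]
  6 → side 3 (new)  [load 6/10]
  6 → side 4 (new)  [load 6/10]
  3 → side 2  [load 10/10]
  2 → side 1  [load 10/10]
  2 → side 3  [load 8/10]
  1 → side 3  [load 9/10]
  1 → side 3  [load 10/10]
4 tape sides opened.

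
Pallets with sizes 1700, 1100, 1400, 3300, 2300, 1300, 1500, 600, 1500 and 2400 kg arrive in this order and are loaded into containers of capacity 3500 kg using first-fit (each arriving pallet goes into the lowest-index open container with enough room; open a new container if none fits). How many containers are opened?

  1700 → container 1 (new)  [load 1700/3500]
  1100 → container 1  [load 2800/3500]
  1400 → container 2 (new)  [load 1400/3500]
  3300 → container 3 (new)  [load 3300/3500]
  2300 → container 4 (new)  [load 2300/3500]
  1300 → container 2  [load 2700/3500]
  1500 → container 5 (new)  [load 1500/3500]
  600 → container 1  [load 3400/3500]
  1500 → container 5  [load 3000/3500]
  2400 → container 6 (new)  [load 2400/3500]
6 containers opened.

6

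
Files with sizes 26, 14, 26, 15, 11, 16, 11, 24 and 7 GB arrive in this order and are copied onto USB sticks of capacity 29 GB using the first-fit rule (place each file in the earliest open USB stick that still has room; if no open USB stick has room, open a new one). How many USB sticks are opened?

  26 → USB stick 1 (new)  [load 26/29]
  14 → USB stick 2 (new)  [load 14/29]
  26 → USB stick 3 (new)  [load 26/29]
  15 → USB stick 2  [load 29/29]
  11 → USB stick 4 (new)  [load 11/29]
  16 → USB stick 4  [load 27/29]
  11 → USB stick 5 (new)  [load 11/29]
  24 → USB stick 6 (new)  [load 24/29]
  7 → USB stick 5  [load 18/29]
6 USB sticks opened.

6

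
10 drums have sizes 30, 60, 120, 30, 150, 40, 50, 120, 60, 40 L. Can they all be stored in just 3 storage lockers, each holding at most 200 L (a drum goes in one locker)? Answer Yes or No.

No

Total = 700 L; ⌈700/200⌉ = 4.
At least 4 storage lockers are required, but only 3 are allowed.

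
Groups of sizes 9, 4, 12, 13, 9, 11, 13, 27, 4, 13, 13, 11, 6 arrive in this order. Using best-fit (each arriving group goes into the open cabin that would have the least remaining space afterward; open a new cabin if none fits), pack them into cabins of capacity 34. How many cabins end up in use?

  9 → cabin 1 (new)  [load 9/34]
  4 → cabin 1  [load 13/34]
  12 → cabin 1  [load 25/34]
  13 → cabin 2 (new)  [load 13/34]
  9 → cabin 1  [load 34/34]
  11 → cabin 2  [load 24/34]
  13 → cabin 3 (new)  [load 13/34]
  27 → cabin 4 (new)  [load 27/34]
  4 → cabin 4  [load 31/34]
  13 → cabin 3  [load 26/34]
  13 → cabin 5 (new)  [load 13/34]
  11 → cabin 5  [load 24/34]
  6 → cabin 3  [load 32/34]
5 cabins opened.

5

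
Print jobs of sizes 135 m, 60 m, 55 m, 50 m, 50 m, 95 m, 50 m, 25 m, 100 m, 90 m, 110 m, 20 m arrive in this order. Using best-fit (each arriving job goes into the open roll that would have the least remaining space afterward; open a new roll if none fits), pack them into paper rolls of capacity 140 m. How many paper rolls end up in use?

  135 → roll 1 (new)  [load 135/140]
  60 → roll 2 (new)  [load 60/140]
  55 → roll 2  [load 115/140]
  50 → roll 3 (new)  [load 50/140]
  50 → roll 3  [load 100/140]
  95 → roll 4 (new)  [load 95/140]
  50 → roll 5 (new)  [load 50/140]
  25 → roll 2  [load 140/140]
  100 → roll 6 (new)  [load 100/140]
  90 → roll 5  [load 140/140]
  110 → roll 7 (new)  [load 110/140]
  20 → roll 7  [load 130/140]
7 paper rolls opened.

7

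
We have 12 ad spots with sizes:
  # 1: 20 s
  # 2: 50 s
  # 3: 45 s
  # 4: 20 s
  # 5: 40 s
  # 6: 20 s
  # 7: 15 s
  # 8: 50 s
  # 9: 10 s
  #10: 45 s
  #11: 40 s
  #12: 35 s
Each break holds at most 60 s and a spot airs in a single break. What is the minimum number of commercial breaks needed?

Total = 50 + 50 + 45 + 45 + 40 + 40 + 35 + 20 + 20 + 20 + 15 + 10 = 390 s.
Lower bound: ⌈390/60⌉ = 7 commercial breaks.
A packing using 7 commercial breaks:
  break 1: 50 + 10 = 60
  break 2: 50 = 50
  break 3: 45 + 15 = 60
  break 4: 45 = 45
  break 5: 40 + 20 = 60
  break 6: 40 + 20 = 60
  break 7: 35 + 20 = 55
This matches the lower bound, so 7 is optimal.

7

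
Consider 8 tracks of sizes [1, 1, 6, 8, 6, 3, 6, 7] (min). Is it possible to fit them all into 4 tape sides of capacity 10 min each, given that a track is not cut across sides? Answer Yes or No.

No

Total = 38 min; ⌈38/10⌉ = 4.
5 tracks each exceed half the capacity and cannot share a side, forcing at least 5 tape sides.
At least 5 tape sides are required, but only 4 are allowed.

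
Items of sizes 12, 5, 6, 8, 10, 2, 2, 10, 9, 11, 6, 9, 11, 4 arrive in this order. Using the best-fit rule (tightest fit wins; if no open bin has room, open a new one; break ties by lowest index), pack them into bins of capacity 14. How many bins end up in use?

  12 → bin 1 (new)  [load 12/14]
  5 → bin 2 (new)  [load 5/14]
  6 → bin 2  [load 11/14]
  8 → bin 3 (new)  [load 8/14]
  10 → bin 4 (new)  [load 10/14]
  2 → bin 1  [load 14/14]
  2 → bin 2  [load 13/14]
  10 → bin 5 (new)  [load 10/14]
  9 → bin 6 (new)  [load 9/14]
  11 → bin 7 (new)  [load 11/14]
  6 → bin 3  [load 14/14]
  9 → bin 8 (new)  [load 9/14]
  11 → bin 9 (new)  [load 11/14]
  4 → bin 4  [load 14/14]
9 bins opened.

9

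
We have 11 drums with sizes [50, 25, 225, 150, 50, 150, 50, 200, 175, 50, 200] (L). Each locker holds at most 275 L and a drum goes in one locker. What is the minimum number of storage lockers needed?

Total = 225 + 200 + 200 + 175 + 150 + 150 + 50 + 50 + 50 + 50 + 25 = 1325 L.
Lower bound: ⌈1325/275⌉ = 5 storage lockers.
Also, 6 drums each exceed 275/2 L, and no two of those can share a locker, so at least 6 storage lockers are needed.
A packing using 6 storage lockers:
  locker 1: 225 + 50 = 275
  locker 2: 200 + 50 + 25 = 275
  locker 3: 200 + 50 = 250
  locker 4: 175 + 50 = 225
  locker 5: 150 = 150
  locker 6: 150 = 150
This matches the lower bound, so 6 is optimal.

6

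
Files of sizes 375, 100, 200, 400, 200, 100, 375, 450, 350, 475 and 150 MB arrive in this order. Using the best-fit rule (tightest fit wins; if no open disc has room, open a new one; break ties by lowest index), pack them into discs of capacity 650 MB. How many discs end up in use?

6

  375 → disc 1 (new)  [load 375/650]
  100 → disc 1  [load 475/650]
  200 → disc 2 (new)  [load 200/650]
  400 → disc 2  [load 600/650]
  200 → disc 3 (new)  [load 200/650]
  100 → disc 1  [load 575/650]
  375 → disc 3  [load 575/650]
  450 → disc 4 (new)  [load 450/650]
  350 → disc 5 (new)  [load 350/650]
  475 → disc 6 (new)  [load 475/650]
  150 → disc 6  [load 625/650]
6 discs opened.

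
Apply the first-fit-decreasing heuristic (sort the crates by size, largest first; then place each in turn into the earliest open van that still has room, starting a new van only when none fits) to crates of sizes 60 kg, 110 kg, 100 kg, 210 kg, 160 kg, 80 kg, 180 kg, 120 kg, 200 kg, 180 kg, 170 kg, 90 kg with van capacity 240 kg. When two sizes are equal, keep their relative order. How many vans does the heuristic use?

8

Sorted descending: 210, 200, 180, 180, 170, 160, 120, 110, 100, 90, 80, 60.
  210 → van 1 (new)  [load 210/240]
  200 → van 2 (new)  [load 200/240]
  180 → van 3 (new)  [load 180/240]
  180 → van 4 (new)  [load 180/240]
  170 → van 5 (new)  [load 170/240]
  160 → van 6 (new)  [load 160/240]
  120 → van 7 (new)  [load 120/240]
  110 → van 7  [load 230/240]
  100 → van 8 (new)  [load 100/240]
  90 → van 8  [load 190/240]
  80 → van 6  [load 240/240]
  60 → van 3  [load 240/240]
8 vans opened.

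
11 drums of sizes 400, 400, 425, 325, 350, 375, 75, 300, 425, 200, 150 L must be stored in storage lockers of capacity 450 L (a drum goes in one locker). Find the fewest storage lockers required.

9

Total = 425 + 425 + 400 + 400 + 375 + 350 + 325 + 300 + 200 + 150 + 75 = 3425 L.
Lower bound: ⌈3425/450⌉ = 8 storage lockers.
A packing using 9 storage lockers:
  locker 1: 425 = 425
  locker 2: 425 = 425
  locker 3: 400 = 400
  locker 4: 400 = 400
  locker 5: 375 + 75 = 450
  locker 6: 350 = 350
  locker 7: 325 = 325
  locker 8: 300 + 150 = 450
  locker 9: 200 = 200
No arrangement into 8 storage lockers stays within capacity, so 9 is optimal.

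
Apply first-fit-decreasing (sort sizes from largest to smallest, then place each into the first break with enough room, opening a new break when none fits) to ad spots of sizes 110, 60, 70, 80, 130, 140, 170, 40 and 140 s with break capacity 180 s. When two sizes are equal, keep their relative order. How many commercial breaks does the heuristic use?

Sorted descending: 170, 140, 140, 130, 110, 80, 70, 60, 40.
  170 → break 1 (new)  [load 170/180]
  140 → break 2 (new)  [load 140/180]
  140 → break 3 (new)  [load 140/180]
  130 → break 4 (new)  [load 130/180]
  110 → break 5 (new)  [load 110/180]
  80 → break 6 (new)  [load 80/180]
  70 → break 5  [load 180/180]
  60 → break 6  [load 140/180]
  40 → break 2  [load 180/180]
6 commercial breaks opened.

6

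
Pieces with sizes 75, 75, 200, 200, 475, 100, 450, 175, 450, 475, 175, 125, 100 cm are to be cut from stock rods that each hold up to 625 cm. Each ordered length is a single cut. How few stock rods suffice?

5

Total = 475 + 475 + 450 + 450 + 200 + 200 + 175 + 175 + 125 + 100 + 100 + 75 + 75 = 3075 cm.
Lower bound: ⌈3075/625⌉ = 5 stock rods.
A packing using 5 stock rods:
  stock rod 1: 475 + 125 = 600
  stock rod 2: 475 + 75 + 75 = 625
  stock rod 3: 450 + 175 = 625
  stock rod 4: 450 + 175 = 625
  stock rod 5: 200 + 200 + 100 + 100 = 600
This matches the lower bound, so 5 is optimal.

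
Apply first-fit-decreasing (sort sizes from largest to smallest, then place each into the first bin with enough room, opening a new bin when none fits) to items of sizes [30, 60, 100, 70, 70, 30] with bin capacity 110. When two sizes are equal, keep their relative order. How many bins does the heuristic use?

4

Sorted descending: 100, 70, 70, 60, 30, 30.
  100 → bin 1 (new)  [load 100/110]
  70 → bin 2 (new)  [load 70/110]
  70 → bin 3 (new)  [load 70/110]
  60 → bin 4 (new)  [load 60/110]
  30 → bin 2  [load 100/110]
  30 → bin 3  [load 100/110]
4 bins opened.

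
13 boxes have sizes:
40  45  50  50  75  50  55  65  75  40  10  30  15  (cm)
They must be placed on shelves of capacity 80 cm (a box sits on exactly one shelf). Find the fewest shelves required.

Total = 75 + 75 + 65 + 55 + 50 + 50 + 50 + 45 + 40 + 40 + 30 + 15 + 10 = 600 cm.
Lower bound: ⌈600/80⌉ = 8 shelves.
A packing using 9 shelves:
  shelf 1: 75 = 75
  shelf 2: 75 = 75
  shelf 3: 65 + 15 = 80
  shelf 4: 55 + 10 = 65
  shelf 5: 50 + 30 = 80
  shelf 6: 50 = 50
  shelf 7: 50 = 50
  shelf 8: 45 = 45
  shelf 9: 40 + 40 = 80
No arrangement into 8 shelves stays within capacity, so 9 is optimal.

9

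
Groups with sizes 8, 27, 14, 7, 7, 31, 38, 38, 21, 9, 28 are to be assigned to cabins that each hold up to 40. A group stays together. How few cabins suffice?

Total = 38 + 38 + 31 + 28 + 27 + 21 + 14 + 9 + 8 + 7 + 7 = 228.
Lower bound: ⌈228/40⌉ = 6 cabins.
A packing using 7 cabins:
  cabin 1: 38 = 38
  cabin 2: 38 = 38
  cabin 3: 31 + 9 = 40
  cabin 4: 28 + 8 = 36
  cabin 5: 27 + 7 = 34
  cabin 6: 21 + 14 = 35
  cabin 7: 7 = 7
No arrangement into 6 cabins stays within capacity, so 7 is optimal.

7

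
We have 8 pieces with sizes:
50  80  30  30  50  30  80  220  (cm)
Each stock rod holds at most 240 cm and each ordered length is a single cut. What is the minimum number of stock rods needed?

3

Total = 220 + 80 + 80 + 50 + 50 + 30 + 30 + 30 = 570 cm.
Lower bound: ⌈570/240⌉ = 3 stock rods.
A packing using 3 stock rods:
  stock rod 1: 220 = 220
  stock rod 2: 80 + 80 + 50 + 30 = 240
  stock rod 3: 50 + 30 + 30 = 110
This matches the lower bound, so 3 is optimal.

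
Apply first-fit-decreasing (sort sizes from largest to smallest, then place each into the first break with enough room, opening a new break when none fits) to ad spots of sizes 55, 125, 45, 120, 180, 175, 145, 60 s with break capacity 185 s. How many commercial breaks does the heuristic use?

Sorted descending: 180, 175, 145, 125, 120, 60, 55, 45.
  180 → break 1 (new)  [load 180/185]
  175 → break 2 (new)  [load 175/185]
  145 → break 3 (new)  [load 145/185]
  125 → break 4 (new)  [load 125/185]
  120 → break 5 (new)  [load 120/185]
  60 → break 4  [load 185/185]
  55 → break 5  [load 175/185]
  45 → break 6 (new)  [load 45/185]
6 commercial breaks opened.

6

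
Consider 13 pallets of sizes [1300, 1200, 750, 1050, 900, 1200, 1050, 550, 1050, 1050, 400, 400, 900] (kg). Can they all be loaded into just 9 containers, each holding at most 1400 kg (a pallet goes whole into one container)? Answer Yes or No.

Total = 11800 kg; ⌈11800/1400⌉ = 9.
10 pallets each exceed half the capacity and cannot share a container, forcing at least 10 containers.
At least 10 containers are required, but only 9 are allowed.

No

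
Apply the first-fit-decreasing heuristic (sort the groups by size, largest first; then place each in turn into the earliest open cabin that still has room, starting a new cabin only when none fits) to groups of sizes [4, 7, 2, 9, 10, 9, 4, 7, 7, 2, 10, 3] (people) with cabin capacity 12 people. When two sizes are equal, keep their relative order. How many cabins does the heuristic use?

7

Sorted descending: 10, 10, 9, 9, 7, 7, 7, 4, 4, 3, 2, 2.
  10 → cabin 1 (new)  [load 10/12]
  10 → cabin 2 (new)  [load 10/12]
  9 → cabin 3 (new)  [load 9/12]
  9 → cabin 4 (new)  [load 9/12]
  7 → cabin 5 (new)  [load 7/12]
  7 → cabin 6 (new)  [load 7/12]
  7 → cabin 7 (new)  [load 7/12]
  4 → cabin 5  [load 11/12]
  4 → cabin 6  [load 11/12]
  3 → cabin 3  [load 12/12]
  2 → cabin 1  [load 12/12]
  2 → cabin 2  [load 12/12]
7 cabins opened.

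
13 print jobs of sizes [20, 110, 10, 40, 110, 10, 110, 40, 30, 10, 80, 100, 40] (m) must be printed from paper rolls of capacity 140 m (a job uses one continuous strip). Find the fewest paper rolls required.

6

Total = 110 + 110 + 110 + 100 + 80 + 40 + 40 + 40 + 30 + 20 + 10 + 10 + 10 = 710 m.
Lower bound: ⌈710/140⌉ = 6 paper rolls.
A packing using 6 paper rolls:
  roll 1: 110 + 30 = 140
  roll 2: 110 + 20 + 10 = 140
  roll 3: 110 + 10 + 10 = 130
  roll 4: 100 + 40 = 140
  roll 5: 80 + 40 = 120
  roll 6: 40 = 40
This matches the lower bound, so 6 is optimal.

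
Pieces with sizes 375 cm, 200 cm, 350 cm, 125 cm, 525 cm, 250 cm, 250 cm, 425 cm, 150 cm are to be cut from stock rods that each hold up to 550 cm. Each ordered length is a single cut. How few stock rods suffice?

Total = 525 + 425 + 375 + 350 + 250 + 250 + 200 + 150 + 125 = 2650 cm.
Lower bound: ⌈2650/550⌉ = 5 stock rods.
A packing using 5 stock rods:
  stock rod 1: 525 = 525
  stock rod 2: 425 + 125 = 550
  stock rod 3: 375 + 150 = 525
  stock rod 4: 350 + 200 = 550
  stock rod 5: 250 + 250 = 500
This matches the lower bound, so 5 is optimal.

5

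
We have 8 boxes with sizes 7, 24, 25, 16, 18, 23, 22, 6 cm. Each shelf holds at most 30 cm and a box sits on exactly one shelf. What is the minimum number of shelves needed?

6

Total = 25 + 24 + 23 + 22 + 18 + 16 + 7 + 6 = 141 cm.
Lower bound: ⌈141/30⌉ = 5 shelves.
Also, 6 boxes each exceed 15 cm, and no two of those can share a shelf, so at least 6 shelves are needed.
A packing using 6 shelves:
  shelf 1: 25 = 25
  shelf 2: 24 + 6 = 30
  shelf 3: 23 + 7 = 30
  shelf 4: 22 = 22
  shelf 5: 18 = 18
  shelf 6: 16 = 16
This matches the lower bound, so 6 is optimal.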